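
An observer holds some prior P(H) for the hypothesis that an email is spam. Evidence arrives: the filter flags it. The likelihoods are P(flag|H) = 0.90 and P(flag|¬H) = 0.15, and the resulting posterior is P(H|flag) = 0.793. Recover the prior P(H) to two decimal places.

P(H) = 0.39

In odds form, posterior odds = prior odds × likelihood ratio, so prior odds = posterior odds ÷ LR.
Posterior odds = 0.793/(1−0.793) = 3.8309. LR = 0.90/0.15 = 6.0000.
Prior odds = 3.8309/6.0000 = 0.6385, so P(H) = 0.6385/(1+0.6385) ≈ 0.39.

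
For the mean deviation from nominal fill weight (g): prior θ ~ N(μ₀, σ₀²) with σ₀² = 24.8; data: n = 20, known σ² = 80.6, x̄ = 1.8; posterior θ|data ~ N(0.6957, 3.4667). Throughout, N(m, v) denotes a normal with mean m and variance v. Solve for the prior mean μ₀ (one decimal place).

μ₀ = -6.1

The posterior mean is a precision-weighted average: μ_n = (τ₀μ₀ + τ_data·x̄)/(τ₀+τ_data), with τ₀=1/σ₀² and τ_data=n/σ².
Here τ₀ = 1/24.8 = 0.040323 and τ_data = 20/80.6 = 0.248139, so τ_n = 0.288462.
Rearranging for μ₀: μ₀ = (μ_n·τ_n − τ_data·x̄)/τ₀ = (0.6957·0.288462 − 0.248139·1.8) / 0.040323 = -0.245967/0.040323 ≈ -6.1.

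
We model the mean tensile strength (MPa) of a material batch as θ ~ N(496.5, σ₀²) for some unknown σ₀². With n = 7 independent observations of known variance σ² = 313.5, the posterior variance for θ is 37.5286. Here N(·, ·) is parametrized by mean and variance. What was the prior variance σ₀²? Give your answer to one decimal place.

σ₀² = 231.6

For the Normal–Normal model with known σ², precisions add: τ_n = τ₀ + n/σ².
So 1/σ₀² = 1/37.5286 − 7/313.5 = 0.026646 − 0.022329 = 0.004317.
Hence σ₀² = 1/0.004317 ≈ 231.6.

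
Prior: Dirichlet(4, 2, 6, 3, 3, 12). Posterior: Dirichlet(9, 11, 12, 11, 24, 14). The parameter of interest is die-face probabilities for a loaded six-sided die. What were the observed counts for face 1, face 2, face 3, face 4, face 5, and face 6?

For a Dirichlet(α) prior with multinomial counts c, the posterior is Dirichlet(α + c) componentwise.
Counts are posterior − prior componentwise: 9−4=5, 11−2=9, 12−6=6, 11−3=8, 24−3=21, 14−12=2.

counts (5, 9, 6, 8, 21, 2)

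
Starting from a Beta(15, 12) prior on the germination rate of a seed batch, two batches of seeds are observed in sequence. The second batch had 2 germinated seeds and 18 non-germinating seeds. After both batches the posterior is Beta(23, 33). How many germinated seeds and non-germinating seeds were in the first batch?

6 germinated seeds and 3 non-germinating seeds

Because Beta–binomial updating is additive in the counts, the combined data contributed (α_post−α_prior, β_post−β_prior) successes and failures.
Total across both batches: 23−15=8 germinated seeds, 33−12=21 non-germinating seeds.
Subtract the second batch: 8−2=6 germinated seeds and 21−18=3 non-germinating seeds.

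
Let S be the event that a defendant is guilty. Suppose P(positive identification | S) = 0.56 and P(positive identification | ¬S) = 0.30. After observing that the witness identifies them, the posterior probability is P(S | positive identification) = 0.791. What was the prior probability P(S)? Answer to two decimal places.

P(S) = 0.67

Bayes' rule in odds form gives O(S|E) = O(S)·[P(E|S)/P(E|¬S)], hence O(S) = O(S|E)/LR.
Posterior odds = 0.791/(1−0.791) = 3.7847. LR = 0.56/0.30 = 1.8667.
Prior odds = 3.7847/1.8667 = 2.0275, so P(S) = 2.0275/(1+2.0275) ≈ 0.67.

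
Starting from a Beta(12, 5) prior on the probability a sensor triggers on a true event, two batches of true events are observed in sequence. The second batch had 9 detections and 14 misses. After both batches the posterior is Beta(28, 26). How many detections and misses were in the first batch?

Sequential conjugate updates are equivalent to a single update on the pooled data, so total successes = posterior α − prior α and total failures = posterior β − prior β.
Total across both batches: 28−12=16 detections, 26−5=21 misses.
Subtract the second batch: 16−9=7 detections and 21−14=7 misses.

7 detections and 7 misses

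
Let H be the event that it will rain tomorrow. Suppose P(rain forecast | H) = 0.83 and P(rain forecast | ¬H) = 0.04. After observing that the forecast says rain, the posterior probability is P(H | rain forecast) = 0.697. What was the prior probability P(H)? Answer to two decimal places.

P(H) = 0.10

Bayes' rule in odds form gives O(H|E) = O(H)·[P(E|H)/P(E|¬H)], hence O(H) = O(H|E)/LR.
Posterior odds = 0.697/(1−0.697) = 2.3003. LR = 0.83/0.04 = 20.7500.
Prior odds = 2.3003/20.7500 = 0.1109, so P(H) = 0.1109/(1+0.1109) ≈ 0.10.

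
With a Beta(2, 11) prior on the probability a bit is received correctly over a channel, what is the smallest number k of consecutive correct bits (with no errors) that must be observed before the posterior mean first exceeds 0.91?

After k correct bits and 0 errors the posterior is Beta(2+k, 11), with mean (2+k)/(2+11+k).
Set (2+k)/(13+k) > 0.91 and solve: k > (0.91·13 − 2)/(1 − 0.91) = 109.222.
The smallest integer exceeding 109.222 is 110.

k = 110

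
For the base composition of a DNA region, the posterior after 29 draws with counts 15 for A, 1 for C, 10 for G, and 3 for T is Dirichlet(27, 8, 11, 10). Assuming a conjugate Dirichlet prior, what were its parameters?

For a Dirichlet(α) prior with multinomial counts c, the posterior is Dirichlet(α + c) componentwise.
Subtract each count from the matching posterior parameter: 27−15=12, 8−1=7, 11−10=1, 10−3=7.

Dirichlet(12, 7, 1, 7)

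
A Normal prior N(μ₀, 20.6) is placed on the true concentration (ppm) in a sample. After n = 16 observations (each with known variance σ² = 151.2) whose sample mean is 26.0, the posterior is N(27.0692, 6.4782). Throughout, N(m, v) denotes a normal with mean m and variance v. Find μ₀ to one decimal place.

μ₀ = 29.4

The posterior mean is a precision-weighted average: μ_n = (τ₀μ₀ + τ_data·x̄)/(τ₀+τ_data), with τ₀=1/σ₀² and τ_data=n/σ².
Here τ₀ = 1/20.6 = 0.048544 and τ_data = 16/151.2 = 0.105820, so τ_n = 0.154364.
Rearranging for μ₀: μ₀ = (μ_n·τ_n − τ_data·x̄)/τ₀ = (27.0692·0.154364 − 0.105820·26.0) / 0.048544 = 1.427190/0.048544 ≈ 29.4.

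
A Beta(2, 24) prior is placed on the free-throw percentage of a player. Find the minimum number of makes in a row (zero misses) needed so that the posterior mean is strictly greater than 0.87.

After k makes and 0 misses the posterior is Beta(2+k, 24), with mean (2+k)/(2+24+k).
Set (2+k)/(26+k) > 0.87 and solve: k > (0.87·26 − 2)/(1 − 0.87) = 158.615.
The smallest integer exceeding 158.615 is 159.

k = 159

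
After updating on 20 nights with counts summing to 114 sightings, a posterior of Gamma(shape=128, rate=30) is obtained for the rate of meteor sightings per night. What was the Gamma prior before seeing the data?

Gamma–Poisson conjugacy: posterior shape = α + Σxᵢ, posterior rate = β + n.
So α = 128 − 114 = 14 and β = 30 − 20 = 10.

Gamma(shape=14, rate=10)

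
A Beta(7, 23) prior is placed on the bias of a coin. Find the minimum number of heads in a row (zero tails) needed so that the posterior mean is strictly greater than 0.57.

After k heads and 0 tails the posterior is Beta(7+k, 23), with mean (7+k)/(7+23+k).
Set (7+k)/(30+k) > 0.57 and solve: k > (0.57·30 − 7)/(1 − 0.57) = 23.488.
The smallest integer exceeding 23.488 is 24.

k = 24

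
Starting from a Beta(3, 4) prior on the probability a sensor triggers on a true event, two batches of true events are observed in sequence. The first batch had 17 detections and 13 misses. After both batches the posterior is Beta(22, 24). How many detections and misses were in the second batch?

2 detections and 7 misses

Sequential conjugate updates are equivalent to a single update on the pooled data, so total successes = posterior α − prior α and total failures = posterior β − prior β.
Total across both batches: 22−3=19 detections, 24−4=20 misses.
Subtract the first batch: 19−17=2 detections and 20−13=7 misses.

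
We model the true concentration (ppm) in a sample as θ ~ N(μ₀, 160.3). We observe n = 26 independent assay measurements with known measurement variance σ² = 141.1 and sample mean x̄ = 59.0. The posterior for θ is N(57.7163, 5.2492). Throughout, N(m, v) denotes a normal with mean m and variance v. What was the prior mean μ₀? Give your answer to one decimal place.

μ₀ = 19.8

The posterior mean is a precision-weighted average: μ_n = (τ₀μ₀ + τ_data·x̄)/(τ₀+τ_data), with τ₀=1/σ₀² and τ_data=n/σ².
Here τ₀ = 1/160.3 = 0.006238 and τ_data = 26/141.1 = 0.184266, so τ_n = 0.190504.
Rearranging for μ₀: μ₀ = (μ_n·τ_n − τ_data·x̄)/τ₀ = (57.7163·0.190504 − 0.184266·59.0) / 0.006238 = 0.123492/0.006238 ≈ 19.8.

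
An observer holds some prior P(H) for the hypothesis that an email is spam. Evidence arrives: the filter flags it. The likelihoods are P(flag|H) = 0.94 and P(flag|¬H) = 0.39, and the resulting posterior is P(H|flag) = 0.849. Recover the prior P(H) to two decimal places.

P(H) = 0.70

In odds form, posterior odds = prior odds × likelihood ratio, so prior odds = posterior odds ÷ LR.
Posterior odds = 0.849/(1−0.849) = 5.6225. LR = 0.94/0.39 = 2.4103.
Prior odds = 5.6225/2.4103 = 2.3327, so P(H) = 2.3327/(1+2.3327) ≈ 0.70.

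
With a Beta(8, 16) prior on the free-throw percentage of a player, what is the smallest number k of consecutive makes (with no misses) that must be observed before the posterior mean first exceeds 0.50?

After k makes and 0 misses the posterior is Beta(8+k, 16), with mean (8+k)/(8+16+k).
Set (8+k)/(24+k) > 0.50 and solve: k > (0.50·24 − 8)/(1 − 0.50) = 8.000.
The smallest integer exceeding 8.000 is 9, and checking k=9: (17)/(33) = 0.5152 > 0.50.

k = 9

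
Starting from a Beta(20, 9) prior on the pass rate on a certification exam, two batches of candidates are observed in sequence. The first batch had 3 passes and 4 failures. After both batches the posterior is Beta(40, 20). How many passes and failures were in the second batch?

Sequential conjugate updates are equivalent to a single update on the pooled data, so total successes = posterior α − prior α and total failures = posterior β − prior β.
Total across both batches: 40−20=20 passes, 20−9=11 failures.
Subtract the first batch: 20−3=17 passes and 11−4=7 failures.

17 passes and 7 failures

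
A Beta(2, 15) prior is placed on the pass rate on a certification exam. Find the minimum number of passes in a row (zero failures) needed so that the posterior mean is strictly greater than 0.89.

After k passes and 0 failures the posterior is Beta(2+k, 15), with mean (2+k)/(2+15+k).
Set (2+k)/(17+k) > 0.89 and solve: k > (0.89·17 − 2)/(1 − 0.89) = 119.364.
The smallest integer exceeding 119.364 is 120, and checking k=120: (122)/(137) = 0.8905 > 0.89.

k = 120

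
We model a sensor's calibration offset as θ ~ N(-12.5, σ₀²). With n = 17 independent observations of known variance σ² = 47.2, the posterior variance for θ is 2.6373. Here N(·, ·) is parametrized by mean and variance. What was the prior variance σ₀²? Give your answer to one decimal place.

Posterior precision equals prior precision plus data precision: 1/σ_n² = 1/σ₀² + n/σ².
So 1/σ₀² = 1/2.6373 − 17/47.2 = 0.379176 − 0.360169 = 0.019007.
Hence σ₀² = 1/0.019007 ≈ 52.6.

σ₀² = 52.6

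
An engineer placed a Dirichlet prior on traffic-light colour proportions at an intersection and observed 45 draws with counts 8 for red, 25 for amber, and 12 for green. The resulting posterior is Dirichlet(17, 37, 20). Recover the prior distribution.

For a Dirichlet(α) prior with multinomial counts c, the posterior is Dirichlet(α + c) componentwise.
Subtract each count from the matching posterior parameter: 17−8=9, 37−25=12, 20−12=8.

Dirichlet(9, 12, 8)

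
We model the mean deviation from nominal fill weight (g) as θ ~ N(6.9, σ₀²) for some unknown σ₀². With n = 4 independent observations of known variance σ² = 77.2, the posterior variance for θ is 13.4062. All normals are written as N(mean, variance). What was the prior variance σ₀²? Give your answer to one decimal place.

Posterior precision equals prior precision plus data precision: 1/σ_n² = 1/σ₀² + n/σ².
So 1/σ₀² = 1/13.4062 − 4/77.2 = 0.074592 − 0.051813 = 0.022779.
Hence σ₀² = 1/0.022779 ≈ 43.9.

σ₀² = 43.9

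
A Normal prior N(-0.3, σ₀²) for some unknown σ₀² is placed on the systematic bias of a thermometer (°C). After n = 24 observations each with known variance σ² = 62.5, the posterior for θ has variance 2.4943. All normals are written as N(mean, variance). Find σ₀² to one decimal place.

σ₀² = 59.1

Posterior precision equals prior precision plus data precision: 1/σ_n² = 1/σ₀² + n/σ².
So 1/σ₀² = 1/2.4943 − 24/62.5 = 0.400914 − 0.384000 = 0.016914.
Hence σ₀² = 1/0.016914 ≈ 59.1.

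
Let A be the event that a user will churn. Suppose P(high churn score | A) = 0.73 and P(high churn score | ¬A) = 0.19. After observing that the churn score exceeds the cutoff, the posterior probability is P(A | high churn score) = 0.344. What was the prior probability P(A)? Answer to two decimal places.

In odds form, posterior odds = prior odds × likelihood ratio, so prior odds = posterior odds ÷ LR.
Posterior odds = 0.344/(1−0.344) = 0.5244. LR = 0.73/0.19 = 3.8421.
Prior odds = 0.5244/3.8421 = 0.1365, so P(A) = 0.1365/(1+0.1365) ≈ 0.12.

P(A) = 0.12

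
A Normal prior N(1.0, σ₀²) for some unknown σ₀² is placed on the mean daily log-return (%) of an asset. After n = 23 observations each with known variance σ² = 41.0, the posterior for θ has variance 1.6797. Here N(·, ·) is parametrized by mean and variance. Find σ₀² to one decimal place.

σ₀² = 29.1

For the Normal–Normal model with known σ², precisions add: τ_n = τ₀ + n/σ².
So 1/σ₀² = 1/1.6797 − 23/41.0 = 0.595344 − 0.560976 = 0.034368.
Hence σ₀² = 1/0.034368 ≈ 29.1.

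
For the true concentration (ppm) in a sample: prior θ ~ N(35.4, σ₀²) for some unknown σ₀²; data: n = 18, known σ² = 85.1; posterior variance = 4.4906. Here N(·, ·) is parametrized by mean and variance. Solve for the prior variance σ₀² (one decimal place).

σ₀² = 89.5

For the Normal–Normal model with known σ², precisions add: τ_n = τ₀ + n/σ².
So 1/σ₀² = 1/4.4906 − 18/85.1 = 0.222687 − 0.211516 = 0.011171.
Hence σ₀² = 1/0.011171 ≈ 89.5.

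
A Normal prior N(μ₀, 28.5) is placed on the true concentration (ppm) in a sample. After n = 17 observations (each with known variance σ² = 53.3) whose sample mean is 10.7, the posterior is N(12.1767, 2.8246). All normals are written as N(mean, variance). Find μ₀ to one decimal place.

The posterior mean is a precision-weighted average: μ_n = (τ₀μ₀ + τ_data·x̄)/(τ₀+τ_data), with τ₀=1/σ₀² and τ_data=n/σ².
Here τ₀ = 1/28.5 = 0.035088 and τ_data = 17/53.3 = 0.318949, so τ_n = 0.354037.
Rearranging for μ₀: μ₀ = (μ_n·τ_n − τ_data·x̄)/τ₀ = (12.1767·0.354037 − 0.318949·10.7) / 0.035088 = 0.898248/0.035088 ≈ 25.6.

μ₀ = 25.6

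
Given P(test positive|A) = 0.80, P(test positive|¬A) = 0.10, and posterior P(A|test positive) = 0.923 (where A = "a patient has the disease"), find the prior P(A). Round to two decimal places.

In odds form, posterior odds = prior odds × likelihood ratio, so prior odds = posterior odds ÷ LR.
Posterior odds = 0.923/(1−0.923) = 11.9870. LR = 0.80/0.10 = 8.0000.
Prior odds = 11.9870/8.0000 = 1.4984, so P(A) = 1.4984/(1+1.4984) ≈ 0.60.

P(A) = 0.60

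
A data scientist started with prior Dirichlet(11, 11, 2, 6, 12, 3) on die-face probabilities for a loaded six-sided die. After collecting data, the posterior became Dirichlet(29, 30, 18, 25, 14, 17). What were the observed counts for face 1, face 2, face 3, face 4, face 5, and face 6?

For a Dirichlet(α) prior with multinomial counts c, the posterior is Dirichlet(α + c) componentwise.
Counts are posterior − prior componentwise: 29−11=18, 30−11=19, 18−2=16, 25−6=19, 14−12=2, 17−3=14.

counts (18, 19, 16, 19, 2, 14)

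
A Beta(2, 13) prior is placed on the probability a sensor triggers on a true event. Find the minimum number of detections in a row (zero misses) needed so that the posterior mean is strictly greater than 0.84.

After k detections and 0 misses the posterior is Beta(2+k, 13), with mean (2+k)/(2+13+k).
Set (2+k)/(15+k) > 0.84 and solve: k > (0.84·15 − 2)/(1 − 0.84) = 66.250.
The smallest integer exceeding 66.250 is 67.

k = 67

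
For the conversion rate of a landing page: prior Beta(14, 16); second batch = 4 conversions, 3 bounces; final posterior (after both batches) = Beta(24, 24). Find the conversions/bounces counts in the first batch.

6 conversions and 5 bounces

Because Beta–binomial updating is additive in the counts, the combined data contributed (α_post−α_prior, β_post−β_prior) successes and failures.
Total across both batches: 24−14=10 conversions, 24−16=8 bounces.
Subtract the second batch: 10−4=6 conversions and 8−3=5 bounces.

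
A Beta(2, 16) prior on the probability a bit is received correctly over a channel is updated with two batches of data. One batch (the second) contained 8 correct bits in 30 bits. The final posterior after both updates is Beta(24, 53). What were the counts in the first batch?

14 correct bits and 15 errors

Sequential conjugate updates are equivalent to a single update on the pooled data, so total successes = posterior α − prior α and total failures = posterior β − prior β.
Total across both batches: 24−2=22 correct bits, 53−16=37 errors.
Subtract the second batch: 22−8=14 correct bits and 37−22=15 errors.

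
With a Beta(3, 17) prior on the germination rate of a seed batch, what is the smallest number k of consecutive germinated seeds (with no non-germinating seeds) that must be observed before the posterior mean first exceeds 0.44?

After k germinated seeds and 0 non-germinating seeds the posterior is Beta(3+k, 17), with mean (3+k)/(3+17+k).
Set (3+k)/(20+k) > 0.44 and solve: k > (0.44·20 − 3)/(1 − 0.44) = 10.357.
The smallest integer exceeding 10.357 is 11.

k = 11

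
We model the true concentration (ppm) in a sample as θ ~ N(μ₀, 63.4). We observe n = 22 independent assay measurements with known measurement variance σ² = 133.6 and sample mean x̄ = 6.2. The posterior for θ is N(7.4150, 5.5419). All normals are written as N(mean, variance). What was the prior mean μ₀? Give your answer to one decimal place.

μ₀ = 20.1

With known observation variance, the Normal–Normal posterior has precision τ_n = τ₀ + n/σ² and mean μ_n = (τ₀μ₀ + (n/σ²)x̄)/τ_n.
Here τ₀ = 1/63.4 = 0.015773 and τ_data = 22/133.6 = 0.164671, so τ_n = 0.180444.
Rearranging for μ₀: μ₀ = (μ_n·τ_n − τ_data·x̄)/τ₀ = (7.4150·0.180444 − 0.164671·6.2) / 0.015773 = 0.317032/0.015773 ≈ 20.1.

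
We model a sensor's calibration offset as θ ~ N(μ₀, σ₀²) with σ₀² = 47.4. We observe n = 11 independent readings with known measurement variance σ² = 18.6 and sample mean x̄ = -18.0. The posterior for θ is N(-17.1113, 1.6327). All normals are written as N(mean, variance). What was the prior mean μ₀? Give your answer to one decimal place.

μ₀ = 7.8

The posterior mean is a precision-weighted average: μ_n = (τ₀μ₀ + τ_data·x̄)/(τ₀+τ_data), with τ₀=1/σ₀² and τ_data=n/σ².
Here τ₀ = 1/47.4 = 0.021097 and τ_data = 11/18.6 = 0.591398, so τ_n = 0.612495.
Rearranging for μ₀: μ₀ = (μ_n·τ_n − τ_data·x̄)/τ₀ = (-17.1113·0.612495 − 0.591398·-18.0) / 0.021097 = 0.164578/0.021097 ≈ 7.8.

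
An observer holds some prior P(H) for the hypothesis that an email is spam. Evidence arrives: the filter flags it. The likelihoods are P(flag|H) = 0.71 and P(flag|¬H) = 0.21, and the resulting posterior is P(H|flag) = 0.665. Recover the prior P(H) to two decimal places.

In odds form, posterior odds = prior odds × likelihood ratio, so prior odds = posterior odds ÷ LR.
Posterior odds = 0.665/(1−0.665) = 1.9851. LR = 0.71/0.21 = 3.3810.
Prior odds = 1.9851/3.3810 = 0.5871, so P(H) = 0.5871/(1+0.5871) ≈ 0.37.

P(H) = 0.37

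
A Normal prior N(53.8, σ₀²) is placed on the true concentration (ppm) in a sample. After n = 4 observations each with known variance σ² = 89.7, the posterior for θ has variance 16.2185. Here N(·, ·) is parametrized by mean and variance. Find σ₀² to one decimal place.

σ₀² = 58.6

For the Normal–Normal model with known σ², precisions add: τ_n = τ₀ + n/σ².
So 1/σ₀² = 1/16.2185 − 4/89.7 = 0.061658 − 0.044593 = 0.017065.
Hence σ₀² = 1/0.017065 ≈ 58.6.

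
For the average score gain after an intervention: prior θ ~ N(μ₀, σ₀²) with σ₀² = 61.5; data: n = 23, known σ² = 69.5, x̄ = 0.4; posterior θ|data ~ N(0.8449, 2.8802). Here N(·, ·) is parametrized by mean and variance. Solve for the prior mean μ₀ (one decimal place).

The posterior mean is a precision-weighted average: μ_n = (τ₀μ₀ + τ_data·x̄)/(τ₀+τ_data), with τ₀=1/σ₀² and τ_data=n/σ².
Here τ₀ = 1/61.5 = 0.016260 and τ_data = 23/69.5 = 0.330935, so τ_n = 0.347195.
Rearranging for μ₀: μ₀ = (μ_n·τ_n − τ_data·x̄)/τ₀ = (0.8449·0.347195 − 0.330935·0.4) / 0.016260 = 0.160971/0.016260 ≈ 9.9.

μ₀ = 9.9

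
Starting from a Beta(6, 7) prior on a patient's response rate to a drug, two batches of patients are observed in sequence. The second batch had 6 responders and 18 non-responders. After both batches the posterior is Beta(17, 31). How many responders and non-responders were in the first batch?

5 responders and 6 non-responders

Sequential conjugate updates are equivalent to a single update on the pooled data, so total successes = posterior α − prior α and total failures = posterior β − prior β.
Total across both batches: 17−6=11 responders, 31−7=24 non-responders.
Subtract the second batch: 11−6=5 responders and 24−18=6 non-responders.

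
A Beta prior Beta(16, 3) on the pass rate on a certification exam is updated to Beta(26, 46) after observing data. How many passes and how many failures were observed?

10 passes and 43 failures

Under Beta–binomial conjugacy the posterior parameters are (α+s, β+f).
Match parameters: s=26−16=10, f=46−3=43.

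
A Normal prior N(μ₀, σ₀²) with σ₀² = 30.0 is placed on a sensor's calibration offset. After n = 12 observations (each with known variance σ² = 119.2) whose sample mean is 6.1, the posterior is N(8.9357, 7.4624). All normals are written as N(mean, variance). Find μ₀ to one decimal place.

The posterior mean is a precision-weighted average: μ_n = (τ₀μ₀ + τ_data·x̄)/(τ₀+τ_data), with τ₀=1/σ₀² and τ_data=n/σ².
Here τ₀ = 1/30.0 = 0.033333 and τ_data = 12/119.2 = 0.100671, so τ_n = 0.134004.
Rearranging for μ₀: μ₀ = (μ_n·τ_n − τ_data·x̄)/τ₀ = (8.9357·0.134004 − 0.100671·6.1) / 0.033333 = 0.583326/0.033333 ≈ 17.5.

μ₀ = 17.5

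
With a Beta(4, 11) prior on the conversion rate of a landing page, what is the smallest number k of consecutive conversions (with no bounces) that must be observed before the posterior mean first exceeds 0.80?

After k conversions and 0 bounces the posterior is Beta(4+k, 11), with mean (4+k)/(4+11+k).
Set (4+k)/(15+k) > 0.80 and solve: k > (0.80·15 − 4)/(1 − 0.80) = 40.000.
The smallest integer exceeding 40.000 is 41.

k = 41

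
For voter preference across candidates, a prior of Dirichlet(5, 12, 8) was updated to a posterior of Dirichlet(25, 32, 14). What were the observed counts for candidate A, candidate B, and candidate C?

counts (20, 20, 6)

For a Dirichlet(α) prior with multinomial counts c, the posterior is Dirichlet(α + c) componentwise.
Counts are posterior − prior componentwise: 25−5=20, 32−12=20, 14−8=6.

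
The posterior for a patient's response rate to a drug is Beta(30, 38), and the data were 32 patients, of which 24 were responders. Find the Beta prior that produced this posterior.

Under Beta–binomial conjugacy the posterior parameters are (a+s, b+f).
Subtract the data counts: 30−24=6, 38−8=30.

Beta(6, 30)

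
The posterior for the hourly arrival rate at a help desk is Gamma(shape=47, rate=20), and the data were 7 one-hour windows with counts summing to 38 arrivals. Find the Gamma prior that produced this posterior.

Gamma(shape=9, rate=13)

A Gamma(α, β) prior (rate parametrization) on a Poisson rate with n observations summing to S gives posterior Gamma(α+S, β+n).
So α = 47 − 38 = 9 and β = 20 − 7 = 13.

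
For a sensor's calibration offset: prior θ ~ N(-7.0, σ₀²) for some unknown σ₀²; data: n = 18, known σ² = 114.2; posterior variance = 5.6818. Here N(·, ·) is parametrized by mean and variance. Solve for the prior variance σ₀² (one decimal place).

Posterior precision equals prior precision plus data precision: 1/σ_n² = 1/σ₀² + n/σ².
So 1/σ₀² = 1/5.6818 − 18/114.2 = 0.176001 − 0.157618 = 0.018383.
Hence σ₀² = 1/0.018383 ≈ 54.4.

σ₀² = 54.4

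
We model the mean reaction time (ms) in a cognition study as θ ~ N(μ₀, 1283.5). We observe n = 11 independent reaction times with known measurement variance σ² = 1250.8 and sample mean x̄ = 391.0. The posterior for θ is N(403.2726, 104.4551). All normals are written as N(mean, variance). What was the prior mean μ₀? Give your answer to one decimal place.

μ₀ = 541.8

The posterior mean is a precision-weighted average: μ_n = (τ₀μ₀ + τ_data·x̄)/(τ₀+τ_data), with τ₀=1/σ₀² and τ_data=n/σ².
Here τ₀ = 1/1283.5 = 0.000779 and τ_data = 11/1250.8 = 0.008794, so τ_n = 0.009573.
Rearranging for μ₀: μ₀ = (μ_n·τ_n − τ_data·x̄)/τ₀ = (403.2726·0.009573 − 0.008794·391.0) / 0.000779 = 0.422075/0.000779 ≈ 541.8.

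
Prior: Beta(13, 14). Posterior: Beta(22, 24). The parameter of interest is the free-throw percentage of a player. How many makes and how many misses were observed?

Under Beta–binomial conjugacy the posterior parameters are (α+s, β+f).
So s = 22 − 13 = 9 and f = 24 − 14 = 10.

9 makes and 10 misses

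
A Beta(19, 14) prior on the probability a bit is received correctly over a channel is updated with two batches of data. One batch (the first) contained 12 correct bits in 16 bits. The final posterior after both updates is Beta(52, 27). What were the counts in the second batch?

21 correct bits and 9 errors

Because Beta–binomial updating is additive in the counts, the combined data contributed (α_post−α_prior, β_post−β_prior) successes and failures.
Total across both batches: 52−19=33 correct bits, 27−14=13 errors.
Subtract the first batch: 33−12=21 correct bits and 13−4=9 errors.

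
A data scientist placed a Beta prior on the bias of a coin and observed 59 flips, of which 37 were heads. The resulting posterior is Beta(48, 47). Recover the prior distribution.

A Beta(a, b) prior with s successes and f failures in binomial data gives a Beta(a+s, b+f) posterior.
So a = 48 − 37 = 11 and b = 47 − 22 = 25.

Beta(11, 25)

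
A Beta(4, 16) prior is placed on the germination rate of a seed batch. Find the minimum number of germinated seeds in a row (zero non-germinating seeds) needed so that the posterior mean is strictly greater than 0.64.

k = 25

After k germinated seeds and 0 non-germinating seeds the posterior is Beta(4+k, 16), with mean (4+k)/(4+16+k).
Set (4+k)/(20+k) > 0.64 and solve: k > (0.64·20 − 4)/(1 − 0.64) = 24.444.
The smallest integer exceeding 24.444 is 25.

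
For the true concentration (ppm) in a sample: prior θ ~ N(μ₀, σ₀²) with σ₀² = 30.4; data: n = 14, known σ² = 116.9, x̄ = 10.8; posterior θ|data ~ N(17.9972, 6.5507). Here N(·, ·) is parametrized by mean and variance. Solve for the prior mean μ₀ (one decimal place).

With known observation variance, the Normal–Normal posterior has precision τ_n = τ₀ + n/σ² and mean μ_n = (τ₀μ₀ + (n/σ²)x̄)/τ_n.
Here τ₀ = 1/30.4 = 0.032895 and τ_data = 14/116.9 = 0.119760, so τ_n = 0.152655.
Rearranging for μ₀: μ₀ = (μ_n·τ_n − τ_data·x̄)/τ₀ = (17.9972·0.152655 − 0.119760·10.8) / 0.032895 = 1.453955/0.032895 ≈ 44.2.

μ₀ = 44.2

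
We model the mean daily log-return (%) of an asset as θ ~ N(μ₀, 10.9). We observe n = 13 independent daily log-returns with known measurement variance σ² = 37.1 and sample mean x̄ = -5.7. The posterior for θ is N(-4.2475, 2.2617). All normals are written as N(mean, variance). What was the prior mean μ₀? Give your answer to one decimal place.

μ₀ = 1.3

With known observation variance, the Normal–Normal posterior has precision τ_n = τ₀ + n/σ² and mean μ_n = (τ₀μ₀ + (n/σ²)x̄)/τ_n.
Here τ₀ = 1/10.9 = 0.091743 and τ_data = 13/37.1 = 0.350404, so τ_n = 0.442147.
Rearranging for μ₀: μ₀ = (μ_n·τ_n − τ_data·x̄)/τ₀ = (-4.2475·0.442147 − 0.350404·-5.7) / 0.091743 = 0.119283/0.091743 ≈ 1.3.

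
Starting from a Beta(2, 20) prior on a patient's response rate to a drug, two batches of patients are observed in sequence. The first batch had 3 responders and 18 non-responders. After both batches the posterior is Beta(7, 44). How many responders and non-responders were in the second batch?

2 responders and 6 non-responders

Sequential conjugate updates are equivalent to a single update on the pooled data, so total successes = posterior α − prior α and total failures = posterior β − prior β.
Total across both batches: 7−2=5 responders, 44−20=24 non-responders.
Subtract the first batch: 5−3=2 responders and 24−18=6 non-responders.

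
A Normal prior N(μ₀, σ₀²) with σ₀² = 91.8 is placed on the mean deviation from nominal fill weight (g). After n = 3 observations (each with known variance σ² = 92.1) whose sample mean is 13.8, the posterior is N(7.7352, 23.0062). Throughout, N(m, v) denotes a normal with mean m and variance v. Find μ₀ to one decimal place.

The posterior mean is a precision-weighted average: μ_n = (τ₀μ₀ + τ_data·x̄)/(τ₀+τ_data), with τ₀=1/σ₀² and τ_data=n/σ².
Here τ₀ = 1/91.8 = 0.010893 and τ_data = 3/92.1 = 0.032573, so τ_n = 0.043466.
Rearranging for μ₀: μ₀ = (μ_n·τ_n − τ_data·x̄)/τ₀ = (7.7352·0.043466 − 0.032573·13.8) / 0.010893 = -0.113289/0.010893 ≈ -10.4.

μ₀ = -10.4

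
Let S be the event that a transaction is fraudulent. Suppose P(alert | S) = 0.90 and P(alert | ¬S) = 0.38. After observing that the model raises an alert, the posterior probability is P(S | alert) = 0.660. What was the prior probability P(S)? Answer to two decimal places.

In odds form, posterior odds = prior odds × likelihood ratio, so prior odds = posterior odds ÷ LR.
Posterior odds = 0.660/(1−0.660) = 1.9412. LR = 0.90/0.38 = 2.3684.
Prior odds = 1.9412/2.3684 = 0.8196, so P(S) = 0.8196/(1+0.8196) ≈ 0.45.

P(S) = 0.45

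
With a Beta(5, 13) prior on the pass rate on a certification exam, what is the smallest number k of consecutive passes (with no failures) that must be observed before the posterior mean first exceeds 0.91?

After k passes and 0 failures the posterior is Beta(5+k, 13), with mean (5+k)/(5+13+k).
Set (5+k)/(18+k) > 0.91 and solve: k > (0.91·18 − 5)/(1 − 0.91) = 126.444.
The smallest integer exceeding 126.444 is 127, and checking k=127: (132)/(145) = 0.9103 > 0.91.

k = 127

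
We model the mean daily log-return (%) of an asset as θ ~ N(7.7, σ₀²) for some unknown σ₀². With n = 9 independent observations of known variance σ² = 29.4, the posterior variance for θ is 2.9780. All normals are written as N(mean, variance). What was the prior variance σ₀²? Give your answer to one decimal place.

For the Normal–Normal model with known σ², precisions add: τ_n = τ₀ + n/σ².
So 1/σ₀² = 1/2.9780 − 9/29.4 = 0.335796 − 0.306122 = 0.029674.
Hence σ₀² = 1/0.029674 ≈ 33.7.

σ₀² = 33.7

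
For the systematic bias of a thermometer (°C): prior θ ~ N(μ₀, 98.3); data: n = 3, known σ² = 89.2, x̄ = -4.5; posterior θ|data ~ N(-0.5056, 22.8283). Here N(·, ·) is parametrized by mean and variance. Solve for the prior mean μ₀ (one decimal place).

With known observation variance, the Normal–Normal posterior has precision τ_n = τ₀ + n/σ² and mean μ_n = (τ₀μ₀ + (n/σ²)x̄)/τ_n.
Here τ₀ = 1/98.3 = 0.010173 and τ_data = 3/89.2 = 0.033632, so τ_n = 0.043805.
Rearranging for μ₀: μ₀ = (μ_n·τ_n − τ_data·x̄)/τ₀ = (-0.5056·0.043805 − 0.033632·-4.5) / 0.010173 = 0.129196/0.010173 ≈ 12.7.

μ₀ = 12.7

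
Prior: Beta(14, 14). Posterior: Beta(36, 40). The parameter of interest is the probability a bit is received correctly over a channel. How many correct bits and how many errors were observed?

22 correct bits and 26 errors

Beta is conjugate to the binomial likelihood: posterior = Beta(α+s, β+f).
Match parameters: s=36−14=22, f=40−14=26.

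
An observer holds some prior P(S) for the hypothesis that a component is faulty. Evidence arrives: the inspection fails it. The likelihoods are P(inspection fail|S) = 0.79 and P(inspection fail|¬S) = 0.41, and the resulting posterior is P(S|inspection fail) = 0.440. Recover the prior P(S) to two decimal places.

P(S) = 0.29

Bayes' rule in odds form gives O(S|E) = O(S)·[P(E|S)/P(E|¬S)], hence O(S) = O(S|E)/LR.
Posterior odds = 0.440/(1−0.440) = 0.7857. LR = 0.79/0.41 = 1.9268.
Prior odds = 0.7857/1.9268 = 0.4078, so P(S) = 0.4078/(1+0.4078) ≈ 0.29.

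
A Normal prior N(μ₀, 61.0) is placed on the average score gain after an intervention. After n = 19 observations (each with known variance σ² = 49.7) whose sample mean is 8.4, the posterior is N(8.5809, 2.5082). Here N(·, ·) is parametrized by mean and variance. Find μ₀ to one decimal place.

With known observation variance, the Normal–Normal posterior has precision τ_n = τ₀ + n/σ² and mean μ_n = (τ₀μ₀ + (n/σ²)x̄)/τ_n.
Here τ₀ = 1/61.0 = 0.016393 and τ_data = 19/49.7 = 0.382294, so τ_n = 0.398687.
Rearranging for μ₀: μ₀ = (μ_n·τ_n − τ_data·x̄)/τ₀ = (8.5809·0.398687 − 0.382294·8.4) / 0.016393 = 0.209824/0.016393 ≈ 12.8.

μ₀ = 12.8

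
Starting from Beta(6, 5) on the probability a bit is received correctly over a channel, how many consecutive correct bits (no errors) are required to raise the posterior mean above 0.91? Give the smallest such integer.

After k correct bits and 0 errors the posterior is Beta(6+k, 5), with mean (6+k)/(6+5+k).
Set (6+k)/(11+k) > 0.91 and solve: k > (0.91·11 − 6)/(1 − 0.91) = 44.556.
The smallest integer exceeding 44.556 is 45.

k = 45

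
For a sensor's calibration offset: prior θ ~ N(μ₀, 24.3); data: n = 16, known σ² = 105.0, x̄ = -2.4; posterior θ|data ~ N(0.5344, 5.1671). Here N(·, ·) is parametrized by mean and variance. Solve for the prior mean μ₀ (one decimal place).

With known observation variance, the Normal–Normal posterior has precision τ_n = τ₀ + n/σ² and mean μ_n = (τ₀μ₀ + (n/σ²)x̄)/τ_n.
Here τ₀ = 1/24.3 = 0.041152 and τ_data = 16/105.0 = 0.152381, so τ_n = 0.193533.
Rearranging for μ₀: μ₀ = (μ_n·τ_n − τ_data·x̄)/τ₀ = (0.5344·0.193533 − 0.152381·-2.4) / 0.041152 = 0.469138/0.041152 ≈ 11.4.

μ₀ = 11.4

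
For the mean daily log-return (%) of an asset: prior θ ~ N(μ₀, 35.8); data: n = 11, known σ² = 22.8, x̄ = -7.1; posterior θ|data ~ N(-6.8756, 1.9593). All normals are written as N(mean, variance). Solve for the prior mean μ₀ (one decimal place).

μ₀ = -3.0

The posterior mean is a precision-weighted average: μ_n = (τ₀μ₀ + τ_data·x̄)/(τ₀+τ_data), with τ₀=1/σ₀² and τ_data=n/σ².
Here τ₀ = 1/35.8 = 0.027933 and τ_data = 11/22.8 = 0.482456, so τ_n = 0.510389.
Rearranging for μ₀: μ₀ = (μ_n·τ_n − τ_data·x̄)/τ₀ = (-6.8756·0.510389 − 0.482456·-7.1) / 0.027933 = -0.083793/0.027933 ≈ -3.0.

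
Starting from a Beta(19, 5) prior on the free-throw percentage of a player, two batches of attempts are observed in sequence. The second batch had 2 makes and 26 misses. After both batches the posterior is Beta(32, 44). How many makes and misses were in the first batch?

11 makes and 13 misses

Sequential conjugate updates are equivalent to a single update on the pooled data, so total successes = posterior α − prior α and total failures = posterior β − prior β.
Total across both batches: 32−19=13 makes, 44−5=39 misses.
Subtract the second batch: 13−2=11 makes and 39−26=13 misses.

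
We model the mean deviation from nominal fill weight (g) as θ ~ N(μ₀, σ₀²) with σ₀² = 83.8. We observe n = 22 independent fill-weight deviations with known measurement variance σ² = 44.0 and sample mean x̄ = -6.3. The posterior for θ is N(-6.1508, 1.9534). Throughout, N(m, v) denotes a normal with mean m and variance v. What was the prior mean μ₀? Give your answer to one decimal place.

The posterior mean is a precision-weighted average: μ_n = (τ₀μ₀ + τ_data·x̄)/(τ₀+τ_data), with τ₀=1/σ₀² and τ_data=n/σ².
Here τ₀ = 1/83.8 = 0.011933 and τ_data = 22/44.0 = 0.500000, so τ_n = 0.511933.
Rearranging for μ₀: μ₀ = (μ_n·τ_n − τ_data·x̄)/τ₀ = (-6.1508·0.511933 − 0.500000·-6.3) / 0.011933 = 0.001203/0.011933 ≈ 0.1.

μ₀ = 0.1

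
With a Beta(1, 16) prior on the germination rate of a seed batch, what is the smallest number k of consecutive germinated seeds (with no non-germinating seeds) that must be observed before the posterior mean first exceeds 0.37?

k = 9

After k germinated seeds and 0 non-germinating seeds the posterior is Beta(1+k, 16), with mean (1+k)/(1+16+k).
Set (1+k)/(17+k) > 0.37 and solve: k > (0.37·17 − 1)/(1 − 0.37) = 8.397.
The smallest integer exceeding 8.397 is 9.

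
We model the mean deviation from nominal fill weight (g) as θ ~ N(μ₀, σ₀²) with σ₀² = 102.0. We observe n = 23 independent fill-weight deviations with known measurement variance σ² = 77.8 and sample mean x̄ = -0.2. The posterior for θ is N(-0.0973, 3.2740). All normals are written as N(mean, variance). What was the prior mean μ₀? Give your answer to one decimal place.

With known observation variance, the Normal–Normal posterior has precision τ_n = τ₀ + n/σ² and mean μ_n = (τ₀μ₀ + (n/σ²)x̄)/τ_n.
Here τ₀ = 1/102.0 = 0.009804 and τ_data = 23/77.8 = 0.295630, so τ_n = 0.305434.
Rearranging for μ₀: μ₀ = (μ_n·τ_n − τ_data·x̄)/τ₀ = (-0.0973·0.305434 − 0.295630·-0.2) / 0.009804 = 0.029407/0.009804 ≈ 3.0.

μ₀ = 3.0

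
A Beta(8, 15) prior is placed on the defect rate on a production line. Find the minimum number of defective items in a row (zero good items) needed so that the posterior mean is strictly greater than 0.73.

After k defective items and 0 good items the posterior is Beta(8+k, 15), with mean (8+k)/(8+15+k).
Set (8+k)/(23+k) > 0.73 and solve: k > (0.73·23 − 8)/(1 − 0.73) = 32.556.
The smallest integer exceeding 32.556 is 33.

k = 33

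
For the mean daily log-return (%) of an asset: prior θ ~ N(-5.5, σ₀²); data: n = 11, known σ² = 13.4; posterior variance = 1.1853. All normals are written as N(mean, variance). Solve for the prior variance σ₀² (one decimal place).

σ₀² = 43.9

For the Normal–Normal model with known σ², precisions add: τ_n = τ₀ + n/σ².
So 1/σ₀² = 1/1.1853 − 11/13.4 = 0.843668 − 0.820896 = 0.022772.
Hence σ₀² = 1/0.022772 ≈ 43.9.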